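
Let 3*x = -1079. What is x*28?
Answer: -30212/3 ≈ -10071.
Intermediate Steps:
x = -1079/3 (x = (⅓)*(-1079) = -1079/3 ≈ -359.67)
x*28 = -1079/3*28 = -30212/3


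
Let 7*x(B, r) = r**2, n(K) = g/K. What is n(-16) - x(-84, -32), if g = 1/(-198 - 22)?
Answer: -3604473/24640 ≈ -146.29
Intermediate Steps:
g = -1/220 (g = 1/(-220) = -1/220 ≈ -0.0045455)
n(K) = -1/(220*K)
x(B, r) = r**2/7
n(-16) - x(-84, -32) = -1/220/(-16) - (-32)**2/7 = -1/220*(-1/16) - 1024/7 = 1/3520 - 1*1024/7 = 1/3520 - 1024/7 = -3604473/24640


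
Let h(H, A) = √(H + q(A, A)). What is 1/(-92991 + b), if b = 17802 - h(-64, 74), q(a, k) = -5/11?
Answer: -827079/62187243640 + I*√7799/62187243640 ≈ -1.33e-5 + 1.4201e-9*I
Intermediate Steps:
q(a, k) = -5/11 (q(a, k) = -5*1/11 = -5/11)
h(H, A) = √(-5/11 + H) (h(H, A) = √(H - 5/11) = √(-5/11 + H))
b = 17802 - I*√7799/11 (b = 17802 - √(-55 + 121*(-64))/11 = 17802 - √(-55 - 7744)/11 = 17802 - √(-7799)/11 = 17802 - I*√7799/11 ≈ 17802.0 - 8.0284*I)
1/(-92991 + b) = 1/(-92991 + (17802 - I*√7799/11)) = 1/(-75189 - I*√7799/11)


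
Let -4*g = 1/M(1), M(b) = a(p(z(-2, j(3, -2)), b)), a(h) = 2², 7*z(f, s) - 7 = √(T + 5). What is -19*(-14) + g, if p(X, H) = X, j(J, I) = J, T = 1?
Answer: 4255/16 ≈ 265.94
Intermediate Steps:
z(f, s) = 1 + √6/7 (z(f, s) = 1 + √(1 + 5)/7 = 1 + √6/7)
a(h) = 4
M(b) = 4
g = -1/16 (g = -¼/4 = -¼*¼ = -1/16 ≈ -0.062500)
-19*(-14) + g = -19*(-14) - 1/16 = 266 - 1/16 = 4255/16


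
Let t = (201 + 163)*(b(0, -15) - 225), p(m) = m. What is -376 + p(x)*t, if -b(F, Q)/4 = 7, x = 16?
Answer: -1473848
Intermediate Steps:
b(F, Q) = -28 (b(F, Q) = -4*7 = -28)
t = -92092 (t = (201 + 163)*(-28 - 225) = 364*(-253) = -92092)
-376 + p(x)*t = -376 + 16*(-92092) = -376 - 1473472 = -1473848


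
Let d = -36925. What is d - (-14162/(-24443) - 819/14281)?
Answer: -12889609813480/349070483 ≈ -36926.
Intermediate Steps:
d - (-14162/(-24443) - 819/14281) = -36925 - (-14162/(-24443) - 819/14281) = -36925 - (-14162*(-1/24443) - 819*1/14281) = -36925 - (14162/24443 - 819/14281) = -36925 - 1*182228705/349070483 = -36925 - 182228705/349070483 = -12889609813480/349070483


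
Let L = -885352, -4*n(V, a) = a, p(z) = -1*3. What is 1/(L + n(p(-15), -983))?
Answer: -4/3540425 ≈ -1.1298e-6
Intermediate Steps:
p(z) = -3
n(V, a) = -a/4
1/(L + n(p(-15), -983)) = 1/(-885352 - ¼*(-983)) = 1/(-885352 + 983/4) = 1/(-3540425/4) = -4/3540425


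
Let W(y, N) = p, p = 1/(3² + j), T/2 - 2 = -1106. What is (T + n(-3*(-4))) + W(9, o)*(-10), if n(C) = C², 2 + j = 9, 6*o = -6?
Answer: -16517/8 ≈ -2064.6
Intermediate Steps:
o = -1 (o = (⅙)*(-6) = -1)
T = -2208 (T = 4 + 2*(-1106) = 4 - 2212 = -2208)
j = 7 (j = -2 + 9 = 7)
p = 1/16 (p = 1/(3² + 7) = 1/(9 + 7) = 1/16 ≈ 0.062500)
W(y, N) = 1/16
(T + n(-3*(-4))) + W(9, o)*(-10) = (-2208 + (-3*(-4))²) + (1/16)*(-10) = (-2208 + 12²) - 5/8 = (-2208 + 144) - 5/8 = -2064 - 5/8 = -16517/8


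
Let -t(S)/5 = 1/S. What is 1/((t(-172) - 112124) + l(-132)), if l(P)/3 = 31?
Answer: -172/19269327 ≈ -8.9261e-6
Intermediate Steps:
t(S) = -5/S
l(P) = 93 (l(P) = 3*31 = 93)
1/((t(-172) - 112124) + l(-132)) = 1/((-5/(-172) - 112124) + 93) = 1/((-5*(-1/172) - 112124) + 93) = 1/((5/172 - 112124) + 93) = 1/(-19285323/172 + 93) = 1/(-19269327/172) = -172/19269327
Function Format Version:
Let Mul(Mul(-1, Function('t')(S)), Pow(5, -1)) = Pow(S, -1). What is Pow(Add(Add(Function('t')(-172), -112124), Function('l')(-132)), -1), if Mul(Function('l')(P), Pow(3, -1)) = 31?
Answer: Rational(-172, 19269327) ≈ -8.9261e-6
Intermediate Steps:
Function('t')(S) = Mul(-5, Pow(S, -1))
Function('l')(P) = 93 (Function('l')(P) = Mul(3, 31) = 93)
Pow(Add(Add(Function('t')(-172), -112124), Function('l')(-132)), -1) = Pow(Add(Add(Mul(-5, Pow(-172, -1)), -112124), 93), -1) = Pow(Add(Add(Mul(-5, Rational(-1, 172)), -112124), 93), -1) = Pow(Add(Add(Rational(5, 172), -112124), 93), -1) = Pow(Add(Rational(-19285323, 172), 93), -1) = Pow(Rational(-19269327, 172), -1) = Rational(-172, 19269327)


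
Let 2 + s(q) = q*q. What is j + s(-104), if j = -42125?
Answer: -31311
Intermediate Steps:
s(q) = -2 + q² (s(q) = -2 + q*q = -2 + q²)
j + s(-104) = -42125 + (-2 + (-104)²) = -42125 + (-2 + 10816) = -42125 + 10814 = -31311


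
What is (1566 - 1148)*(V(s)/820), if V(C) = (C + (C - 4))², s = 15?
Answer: 70642/205 ≈ 344.60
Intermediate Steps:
V(C) = (-4 + 2*C)² (V(C) = (C + (-4 + C))² = (-4 + 2*C)²)
(1566 - 1148)*(V(s)/820) = (1566 - 1148)*((4*(-2 + 15)²)/820) = 418*((4*13²)*(1/820)) = 418*((4*169)*(1/820)) = 418*(676*(1/820)) = 418*(169/205) = 70642/205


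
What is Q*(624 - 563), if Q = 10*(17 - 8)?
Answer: 5490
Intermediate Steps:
Q = 90 (Q = 10*9 = 90)
Q*(624 - 563) = 90*(624 - 563) = 90*61 = 5490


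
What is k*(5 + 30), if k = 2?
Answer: 70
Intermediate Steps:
k*(5 + 30) = 2*(5 + 30) = 2*35 = 70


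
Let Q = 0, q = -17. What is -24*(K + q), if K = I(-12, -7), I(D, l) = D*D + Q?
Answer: -3048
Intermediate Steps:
I(D, l) = D² (I(D, l) = D*D + 0 = D² + 0 = D²)
K = 144 (K = (-12)² = 144)
-24*(K + q) = -24*(144 - 17) = -24*127 = -3048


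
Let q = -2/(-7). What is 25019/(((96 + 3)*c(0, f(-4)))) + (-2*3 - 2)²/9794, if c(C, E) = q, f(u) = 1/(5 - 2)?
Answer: 857632637/969606 ≈ 884.52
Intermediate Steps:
q = 2/7 (q = -2*(-⅐) = 2/7 ≈ 0.28571)
f(u) = ⅓ (f(u) = 1/3 = ⅓)
c(C, E) = 2/7
25019/(((96 + 3)*c(0, f(-4)))) + (-2*3 - 2)²/9794 = 25019/(((96 + 3)*(2/7))) + (-2*3 - 2)²/9794 = 25019/((99*(2/7))) + (-6 - 2)²*(1/9794) = 25019/(198/7) + (-8)²*(1/9794) = 25019*(7/198) + 64*(1/9794) = 175133/198 + 32/4897 = 857632637/969606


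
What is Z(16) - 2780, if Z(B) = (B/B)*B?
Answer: -2764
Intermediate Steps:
Z(B) = B (Z(B) = 1*B = B)
Z(16) - 2780 = 16 - 2780 = -2764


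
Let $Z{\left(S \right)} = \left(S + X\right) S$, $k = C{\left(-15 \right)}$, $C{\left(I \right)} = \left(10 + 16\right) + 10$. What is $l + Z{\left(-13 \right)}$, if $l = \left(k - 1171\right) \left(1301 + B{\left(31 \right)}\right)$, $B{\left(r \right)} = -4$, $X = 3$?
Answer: $-1471965$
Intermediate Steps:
$C{\left(I \right)} = 36$ ($C{\left(I \right)} = 26 + 10 = 36$)
$k = 36$
$Z{\left(S \right)} = S \left(3 + S\right)$ ($Z{\left(S \right)} = \left(S + 3\right) S = \left(3 + S\right) S = S \left(3 + S\right)$)
$l = -1472095$ ($l = \left(36 - 1171\right) \left(1301 - 4\right) = \left(-1135\right) 1297 = -1472095$)
$l + Z{\left(-13 \right)} = -1472095 - 13 \left(3 - 13\right) = -1472095 - -130 = -1472095 + 130 = -1471965$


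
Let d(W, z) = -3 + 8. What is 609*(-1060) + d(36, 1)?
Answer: -645535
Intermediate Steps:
d(W, z) = 5
609*(-1060) + d(36, 1) = 609*(-1060) + 5 = -645540 + 5 = -645535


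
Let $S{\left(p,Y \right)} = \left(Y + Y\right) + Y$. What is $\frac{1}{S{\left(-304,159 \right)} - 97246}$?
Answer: $- \frac{1}{96769} \approx -1.0334 \cdot 10^{-5}$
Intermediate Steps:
$S{\left(p,Y \right)} = 3 Y$ ($S{\left(p,Y \right)} = 2 Y + Y = 3 Y$)
$\frac{1}{S{\left(-304,159 \right)} - 97246} = \frac{1}{3 \cdot 159 - 97246} = \frac{1}{477 - 97246} = \frac{1}{-96769} = - \frac{1}{96769}$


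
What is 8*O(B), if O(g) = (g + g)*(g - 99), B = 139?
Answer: 88960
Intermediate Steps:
O(g) = 2*g*(-99 + g) (O(g) = (2*g)*(-99 + g) = 2*g*(-99 + g))
8*O(B) = 8*(2*139*(-99 + 139)) = 8*(2*139*40) = 8*11120 = 88960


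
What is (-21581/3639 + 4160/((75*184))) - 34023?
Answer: -4746823606/139495 ≈ -34029.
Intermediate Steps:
(-21581/3639 + 4160/((75*184))) - 34023 = (-21581*1/3639 + 4160/13800) - 34023 = (-21581/3639 + 4160*(1/13800)) - 34023 = (-21581/3639 + 104/345) - 34023 = -785221/139495 - 34023 = -4746823606/139495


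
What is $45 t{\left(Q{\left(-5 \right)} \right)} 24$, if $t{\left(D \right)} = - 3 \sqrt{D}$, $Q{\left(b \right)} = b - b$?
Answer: $0$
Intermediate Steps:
$Q{\left(b \right)} = 0$
$45 t{\left(Q{\left(-5 \right)} \right)} 24 = 45 \left(- 3 \sqrt{0}\right) 24 = 45 \left(\left(-3\right) 0\right) 24 = 45 \cdot 0 \cdot 24 = 0 \cdot 24 = 0$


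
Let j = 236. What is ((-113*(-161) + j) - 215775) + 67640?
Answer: -129706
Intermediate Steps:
((-113*(-161) + j) - 215775) + 67640 = ((-113*(-161) + 236) - 215775) + 67640 = ((18193 + 236) - 215775) + 67640 = (18429 - 215775) + 67640 = -197346 + 67640 = -129706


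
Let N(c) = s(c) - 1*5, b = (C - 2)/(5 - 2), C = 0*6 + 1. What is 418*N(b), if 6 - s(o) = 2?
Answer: -418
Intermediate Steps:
C = 1 (C = 0 + 1 = 1)
s(o) = 4 (s(o) = 6 - 1*2 = 6 - 2 = 4)
b = -1/3 (b = (1 - 2)/(5 - 2) = -1/3 ≈ -0.33333)
N(c) = -1 (N(c) = 4 - 1*5 = 4 - 5 = -1)
418*N(b) = 418*(-1) = -418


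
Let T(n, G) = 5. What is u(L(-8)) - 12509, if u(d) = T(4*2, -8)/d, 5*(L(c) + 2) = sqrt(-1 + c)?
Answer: -1363731/109 - 75*I/109 ≈ -12511.0 - 0.68807*I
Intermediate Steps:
L(c) = -2 + sqrt(-1 + c)/5
u(d) = 5/d
u(L(-8)) - 12509 = 5/(-2 + sqrt(-1 - 8)/5) - 12509 = 5/(-2 + sqrt(-9)/5) - 12509 = 5/(-2 + (3*I)/5) - 12509 = 5/(-2 + 3*I/5) - 12509 = 5*(25*(-2 - 3*I/5)/109) - 12509 = 125*(-2 - 3*I/5)/109 - 12509 = -12509 + 125*(-2 - 3*I/5)/109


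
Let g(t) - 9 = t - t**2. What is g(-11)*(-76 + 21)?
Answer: 6765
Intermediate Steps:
g(t) = 9 + t - t**2 (g(t) = 9 + (t - t**2) = 9 + t - t**2)
g(-11)*(-76 + 21) = (9 - 11 - 1*(-11)**2)*(-76 + 21) = (9 - 11 - 1*121)*(-55) = (9 - 11 - 121)*(-55) = -123*(-55) = 6765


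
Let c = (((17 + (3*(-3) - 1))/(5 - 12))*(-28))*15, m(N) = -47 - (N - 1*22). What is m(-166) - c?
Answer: -279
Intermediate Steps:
m(N) = -25 - N (m(N) = -47 - (N - 22) = -47 - (-22 + N) = -47 + (22 - N) = -25 - N)
c = 420 (c = (((17 + (-9 - 1))/(-7))*(-28))*15 = (((17 - 10)*(-⅐))*(-28))*15 = ((7*(-⅐))*(-28))*15 = -1*(-28)*15 = 28*15 = 420)
m(-166) - c = (-25 - 1*(-166)) - 1*420 = (-25 + 166) - 420 = 141 - 420 = -279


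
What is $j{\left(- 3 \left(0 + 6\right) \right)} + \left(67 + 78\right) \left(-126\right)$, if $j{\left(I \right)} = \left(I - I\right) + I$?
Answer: $-18288$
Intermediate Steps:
$j{\left(I \right)} = I$ ($j{\left(I \right)} = 0 + I = I$)
$j{\left(- 3 \left(0 + 6\right) \right)} + \left(67 + 78\right) \left(-126\right) = - 3 \left(0 + 6\right) + \left(67 + 78\right) \left(-126\right) = \left(-3\right) 6 + 145 \left(-126\right) = -18 - 18270 = -18288$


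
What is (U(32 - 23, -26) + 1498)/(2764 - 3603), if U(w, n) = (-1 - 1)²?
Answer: -1502/839 ≈ -1.7902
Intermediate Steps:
U(w, n) = 4 (U(w, n) = (-2)² = 4)
(U(32 - 23, -26) + 1498)/(2764 - 3603) = (4 + 1498)/(2764 - 3603) = 1502/(-839) = 1502*(-1/839) = -1502/839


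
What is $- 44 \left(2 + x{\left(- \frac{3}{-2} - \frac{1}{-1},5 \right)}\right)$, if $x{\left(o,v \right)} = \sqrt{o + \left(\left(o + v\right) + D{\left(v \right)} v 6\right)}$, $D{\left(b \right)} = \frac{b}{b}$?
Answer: $-88 - 88 \sqrt{10} \approx -366.28$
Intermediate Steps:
$D{\left(b \right)} = 1$
$x{\left(o,v \right)} = \sqrt{2 o + 7 v}$ ($x{\left(o,v \right)} = \sqrt{o + \left(\left(o + v\right) + 1 v 6\right)} = \sqrt{o + \left(\left(o + v\right) + v 6\right)} = \sqrt{o + \left(\left(o + v\right) + 6 v\right)} = \sqrt{o + \left(o + 7 v\right)} = \sqrt{2 o + 7 v}$)
$- 44 \left(2 + x{\left(- \frac{3}{-2} - \frac{1}{-1},5 \right)}\right) = - 44 \left(2 + \sqrt{2 \left(- \frac{3}{-2} - \frac{1}{-1}\right) + 7 \cdot 5}\right) = - 44 \left(2 + \sqrt{2 \left(\left(-3\right) \left(- \frac{1}{2}\right) - -1\right) + 35}\right) = - 44 \left(2 + \sqrt{2 \left(\frac{3}{2} + 1\right) + 35}\right) = - 44 \left(2 + \sqrt{2 \cdot \frac{5}{2} + 35}\right) = - 44 \left(2 + \sqrt{5 + 35}\right) = - 44 \left(2 + \sqrt{40}\right) = - 44 \left(2 + 2 \sqrt{10}\right) = -88 - 88 \sqrt{10}$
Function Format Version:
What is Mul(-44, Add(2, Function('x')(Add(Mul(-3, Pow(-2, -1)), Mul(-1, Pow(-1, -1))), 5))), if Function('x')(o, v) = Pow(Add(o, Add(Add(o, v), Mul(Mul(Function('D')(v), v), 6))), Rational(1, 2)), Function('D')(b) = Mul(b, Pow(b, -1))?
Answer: Add(-88, Mul(-88, Pow(10, Rational(1, 2)))) ≈ -366.28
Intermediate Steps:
Function('D')(b) = 1
Function('x')(o, v) = Pow(Add(Mul(2, o), Mul(7, v)), Rational(1, 2)) (Function('x')(o, v) = Pow(Add(o, Add(Add(o, v), Mul(Mul(1, v), 6))), Rational(1, 2)) = Pow(Add(o, Add(Add(o, v), Mul(v, 6))), Rational(1, 2)) = Pow(Add(o, Add(Add(o, v), Mul(6, v))), Rational(1, 2)) = Pow(Add(o, Add(o, Mul(7, v))), Rational(1, 2)) = Pow(Add(Mul(2, o), Mul(7, v)), Rational(1, 2)))
Mul(-44, Add(2, Function('x')(Add(Mul(-3, Pow(-2, -1)), Mul(-1, Pow(-1, -1))), 5))) = Mul(-44, Add(2, Pow(Add(Mul(2, Add(Mul(-3, Pow(-2, -1)), Mul(-1, Pow(-1, -1)))), Mul(7, 5)), Rational(1, 2)))) = Mul(-44, Add(2, Pow(Add(Mul(2, Add(Mul(-3, Rational(-1, 2)), Mul(-1, -1))), 35), Rational(1, 2)))) = Mul(-44, Add(2, Pow(Add(Mul(2, Add(Rational(3, 2), 1)), 35), Rational(1, 2)))) = Mul(-44, Add(2, Pow(Add(Mul(2, Rational(5, 2)), 35), Rational(1, 2)))) = Mul(-44, Add(2, Pow(Add(5, 35), Rational(1, 2)))) = Mul(-44, Add(2, Pow(40, Rational(1, 2)))) = Mul(-44, Add(2, Mul(2, Pow(10, Rational(1, 2))))) = Add(-88, Mul(-88, Pow(10, Rational(1, 2))))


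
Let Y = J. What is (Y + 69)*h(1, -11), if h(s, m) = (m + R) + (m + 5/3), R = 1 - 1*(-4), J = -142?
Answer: 3358/3 ≈ 1119.3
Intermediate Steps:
Y = -142
R = 5 (R = 1 + 4 = 5)
h(s, m) = 20/3 + 2*m (h(s, m) = (m + 5) + (m + 5/3) = (5 + m) + (m + 5*(⅓)) = (5 + m) + (m + 5/3) = (5 + m) + (5/3 + m) = 20/3 + 2*m)
(Y + 69)*h(1, -11) = (-142 + 69)*(20/3 + 2*(-11)) = -73*(20/3 - 22) = -73*(-46/3) = 3358/3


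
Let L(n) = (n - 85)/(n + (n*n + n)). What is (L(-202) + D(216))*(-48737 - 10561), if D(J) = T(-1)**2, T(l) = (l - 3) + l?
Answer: -29936980737/20200 ≈ -1.4820e+6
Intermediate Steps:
T(l) = -3 + 2*l (T(l) = (-3 + l) + l = -3 + 2*l)
L(n) = (-85 + n)/(n**2 + 2*n) (L(n) = (-85 + n)/(n + (n**2 + n)) = (-85 + n)/(n + (n + n**2)) = (-85 + n)/(n**2 + 2*n))
D(J) = 25 (D(J) = (-3 + 2*(-1))**2 = (-3 - 2)**2 = (-5)**2 = 25)
(L(-202) + D(216))*(-48737 - 10561) = ((-85 - 202)/((-202)*(2 - 202)) + 25)*(-48737 - 10561) = (-1/202*(-287)/(-200) + 25)*(-59298) = (-1/202*(-1/200)*(-287) + 25)*(-59298) = (-287/40400 + 25)*(-59298) = (1009713/40400)*(-59298) = -29936980737/20200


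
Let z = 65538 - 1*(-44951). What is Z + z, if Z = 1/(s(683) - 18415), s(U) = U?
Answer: 1959190947/17732 ≈ 1.1049e+5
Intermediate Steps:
z = 110489 (z = 65538 + 44951 = 110489)
Z = -1/17732 (Z = 1/(683 - 18415) = 1/(-17732) = -1/17732 ≈ -5.6395e-5)
Z + z = -1/17732 + 110489 = 1959190947/17732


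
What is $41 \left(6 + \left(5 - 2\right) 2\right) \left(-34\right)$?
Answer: $-16728$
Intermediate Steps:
$41 \left(6 + \left(5 - 2\right) 2\right) \left(-34\right) = 41 \left(6 + 3 \cdot 2\right) \left(-34\right) = 41 \left(6 + 6\right) \left(-34\right) = 41 \cdot 12 \left(-34\right) = 492 \left(-34\right) = -16728$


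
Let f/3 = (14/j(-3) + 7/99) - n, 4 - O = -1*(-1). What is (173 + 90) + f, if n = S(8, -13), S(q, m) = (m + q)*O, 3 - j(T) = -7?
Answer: 51548/165 ≈ 312.41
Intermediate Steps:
O = 3 (O = 4 - (-1)*(-1) = 4 - 1*1 = 4 - 1 = 3)
j(T) = 10 (j(T) = 3 - 1*(-7) = 3 + 7 = 10)
S(q, m) = 3*m + 3*q (S(q, m) = (m + q)*3 = 3*m + 3*q)
n = -15 (n = 3*(-13) + 3*8 = -39 + 24 = -15)
f = 8153/165 (f = 3*((14/10 + 7/99) - 1*(-15)) = 3*((14*(⅒) + 7*(1/99)) + 15) = 3*((7/5 + 7/99) + 15) = 3*(728/495 + 15) = 3*(8153/495) = 8153/165 ≈ 49.412)
(173 + 90) + f = (173 + 90) + 8153/165 = 263 + 8153/165 = 51548/165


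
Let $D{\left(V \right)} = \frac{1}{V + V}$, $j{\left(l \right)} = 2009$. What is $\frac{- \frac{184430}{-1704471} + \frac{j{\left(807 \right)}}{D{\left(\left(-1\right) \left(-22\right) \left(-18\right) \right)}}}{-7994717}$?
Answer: $\frac{2712031348858}{13626763279707} \approx 0.19902$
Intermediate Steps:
$D{\left(V \right)} = \frac{1}{2 V}$
$\frac{- \frac{184430}{-1704471} + \frac{j{\left(807 \right)}}{D{\left(\left(-1\right) \left(-22\right) \left(-18\right) \right)}}}{-7994717} = \frac{- \frac{184430}{-1704471} + \frac{2009}{\frac{1}{2} \frac{1}{\left(-1\right) \left(-22\right) \left(-18\right)}}}{-7994717} = \left(\left(-184430\right) \left(- \frac{1}{1704471}\right) + \frac{2009}{\frac{1}{2} \frac{1}{22 \left(-18\right)}}\right) \left(- \frac{1}{7994717}\right) = \left(\frac{184430}{1704471} + \frac{2009}{\frac{1}{2} \frac{1}{-396}}\right) \left(- \frac{1}{7994717}\right) = \left(\frac{184430}{1704471} + \frac{2009}{\frac{1}{2} \left(- \frac{1}{396}\right)}\right) \left(- \frac{1}{7994717}\right) = \left(\frac{184430}{1704471} + \frac{2009}{- \frac{1}{792}}\right) \left(- \frac{1}{7994717}\right) = \left(\frac{184430}{1704471} + 2009 \left(-792\right)\right) \left(- \frac{1}{7994717}\right) = \left(\frac{184430}{1704471} - 1591128\right) \left(- \frac{1}{7994717}\right) = \left(- \frac{2712031348858}{1704471}\right) \left(- \frac{1}{7994717}\right) = \frac{2712031348858}{13626763279707}$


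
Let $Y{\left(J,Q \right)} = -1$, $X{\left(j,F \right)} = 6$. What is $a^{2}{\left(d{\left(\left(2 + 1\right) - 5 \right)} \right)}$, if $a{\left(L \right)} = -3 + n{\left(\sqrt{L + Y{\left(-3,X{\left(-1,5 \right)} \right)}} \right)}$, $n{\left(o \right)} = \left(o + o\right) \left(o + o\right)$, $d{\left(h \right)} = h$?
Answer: $225$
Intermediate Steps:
$n{\left(o \right)} = 4 o^{2}$ ($n{\left(o \right)} = 2 o 2 o = 4 o^{2}$)
$a{\left(L \right)} = -7 + 4 L$ ($a{\left(L \right)} = -3 + 4 \left(\sqrt{L - 1}\right)^{2} = -3 + 4 \left(\sqrt{-1 + L}\right)^{2} = -3 + 4 \left(-1 + L\right) = -3 + \left(-4 + 4 L\right) = -7 + 4 L$)
$a^{2}{\left(d{\left(\left(2 + 1\right) - 5 \right)} \right)} = \left(-7 + 4 \left(\left(2 + 1\right) - 5\right)\right)^{2} = \left(-7 + 4 \left(3 - 5\right)\right)^{2} = \left(-7 + 4 \left(-2\right)\right)^{2} = \left(-7 - 8\right)^{2} = \left(-15\right)^{2} = 225$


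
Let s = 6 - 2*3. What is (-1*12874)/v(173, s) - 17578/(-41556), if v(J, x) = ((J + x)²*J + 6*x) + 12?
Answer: 45239564209/107582853162 ≈ 0.42051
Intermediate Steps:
s = 0 (s = 6 - 6 = 0)
v(J, x) = 12 + 6*x + J*(J + x)² (v(J, x) = (J*(J + x)² + 6*x) + 12 = (6*x + J*(J + x)²) + 12 = 12 + 6*x + J*(J + x)²)
(-1*12874)/v(173, s) - 17578/(-41556) = (-1*12874)/(12 + 6*0 + 173*(173 + 0)²) - 17578/(-41556) = -12874/(12 + 0 + 173*173²) - 17578*(-1/41556) = -12874/(12 + 0 + 173*29929) + 8789/20778 = -12874/(12 + 0 + 5177717) + 8789/20778 = -12874/5177729 + 8789/20778 = 45239564209/107582853162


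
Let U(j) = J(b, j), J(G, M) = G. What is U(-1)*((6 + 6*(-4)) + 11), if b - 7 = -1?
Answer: -42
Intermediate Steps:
b = 6 (b = 7 - 1 = 6)
U(j) = 6
U(-1)*((6 + 6*(-4)) + 11) = 6*((6 + 6*(-4)) + 11) = 6*((6 - 24) + 11) = 6*(-18 + 11) = 6*(-7) = -42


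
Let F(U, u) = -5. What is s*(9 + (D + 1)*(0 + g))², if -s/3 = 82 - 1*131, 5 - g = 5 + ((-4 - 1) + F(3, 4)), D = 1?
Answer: 123627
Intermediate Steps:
g = 10 (g = 5 - (5 + ((-4 - 1) - 5)) = 5 - (5 + (-5 - 5)) = 5 - (5 - 10) = 5 - 1*(-5) = 5 + 5 = 10)
s = 147 (s = -3*(82 - 1*131) = -3*(82 - 131) = -3*(-49) = 147)
s*(9 + (D + 1)*(0 + g))² = 147*(9 + (1 + 1)*(0 + 10))² = 147*(9 + 2*10)² = 147*(9 + 20)² = 147*29² = 147*841 = 123627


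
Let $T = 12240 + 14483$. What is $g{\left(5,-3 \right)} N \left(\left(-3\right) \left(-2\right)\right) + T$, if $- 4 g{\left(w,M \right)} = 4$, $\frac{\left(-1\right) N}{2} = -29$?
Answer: $26375$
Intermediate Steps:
$N = 58$ ($N = \left(-2\right) \left(-29\right) = 58$)
$g{\left(w,M \right)} = -1$ ($g{\left(w,M \right)} = \left(- \frac{1}{4}\right) 4 = -1$)
$T = 26723$
$g{\left(5,-3 \right)} N \left(\left(-3\right) \left(-2\right)\right) + T = \left(-1\right) 58 \left(\left(-3\right) \left(-2\right)\right) + 26723 = \left(-58\right) 6 + 26723 = -348 + 26723 = 26375$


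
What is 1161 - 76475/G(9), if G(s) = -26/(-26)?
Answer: -75314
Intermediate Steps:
G(s) = 1 (G(s) = -26*(-1/26) = 1)
1161 - 76475/G(9) = 1161 - 76475/1 = 1161 - 76475 = -75314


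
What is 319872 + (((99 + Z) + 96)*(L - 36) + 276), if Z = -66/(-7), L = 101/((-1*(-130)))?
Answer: 284782131/910 ≈ 3.1295e+5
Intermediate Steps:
L = 101/130 ≈ 0.77692
Z = 66/7 (Z = -66*(-⅐) = 66/7 ≈ 9.4286)
319872 + (((99 + Z) + 96)*(L - 36) + 276) = 319872 + (((99 + 66/7) + 96)*(101/130 - 36) + 276) = 319872 + ((759/7 + 96)*(-4579/130) + 276) = 319872 + ((1431/7)*(-4579/130) + 276) = 319872 + (-6552549/910 + 276) = 319872 - 6301389/910 = 284782131/910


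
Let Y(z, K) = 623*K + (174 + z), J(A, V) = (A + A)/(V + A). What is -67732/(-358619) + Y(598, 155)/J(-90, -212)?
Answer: 5270947633933/32275710 ≈ 1.6331e+5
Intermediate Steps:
J(A, V) = 2*A/(A + V) (J(A, V) = (2*A)/(A + V) = 2*A/(A + V))
Y(z, K) = 174 + z + 623*K
-67732/(-358619) + Y(598, 155)/J(-90, -212) = -67732/(-358619) + (174 + 598 + 623*155)/((2*(-90)/(-90 - 212))) = -67732*(-1/358619) + (174 + 598 + 96565)/((2*(-90)/(-302))) = 67732/358619 + 97337/((2*(-90)*(-1/302))) = 67732/358619 + 97337/(90/151) = 67732/358619 + 97337*(151/90) = 67732/358619 + 14697887/90 = 5270947633933/32275710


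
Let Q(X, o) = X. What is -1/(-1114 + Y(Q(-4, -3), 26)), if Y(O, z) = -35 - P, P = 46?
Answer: 1/1195 ≈ 0.00083682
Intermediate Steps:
Y(O, z) = -81 (Y(O, z) = -35 - 1*46 = -35 - 46 = -81)
-1/(-1114 + Y(Q(-4, -3), 26)) = -1/(-1114 - 81) = -1/(-1195) = -1*(-1/1195) = 1/1195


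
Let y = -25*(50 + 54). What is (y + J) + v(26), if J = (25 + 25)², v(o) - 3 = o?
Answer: -71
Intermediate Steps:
v(o) = 3 + o
y = -2600 (y = -25*104 = -2600)
J = 2500 (J = 50² = 2500)
(y + J) + v(26) = (-2600 + 2500) + (3 + 26) = -100 + 29 = -71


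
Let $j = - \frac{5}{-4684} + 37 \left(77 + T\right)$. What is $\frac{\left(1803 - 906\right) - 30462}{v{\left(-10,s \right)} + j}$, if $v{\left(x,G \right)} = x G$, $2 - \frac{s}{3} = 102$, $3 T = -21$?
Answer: $- \frac{3077388}{581857} \approx -5.2889$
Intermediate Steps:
$T = -7$ ($T = \frac{1}{3} \left(-21\right) = -7$)
$s = -300$ ($s = 6 - 306 = -300$)
$j = \frac{12131565}{4684}$ ($j = - \frac{5}{-4684} + 37 \left(77 - 7\right) = \left(-5\right) \left(- \frac{1}{4684}\right) + 37 \cdot 70 = \frac{5}{4684} + 2590 = \frac{12131565}{4684} \approx 2590.0$)
$v{\left(x,G \right)} = G x$
$\frac{\left(1803 - 906\right) - 30462}{v{\left(-10,s \right)} + j} = \frac{\left(1803 - 906\right) - 30462}{\left(-300\right) \left(-10\right) + \frac{12131565}{4684}} = \frac{\left(1803 - 906\right) - 30462}{3000 + \frac{12131565}{4684}} = \frac{897 - 30462}{\frac{26183565}{4684}} = \left(-29565\right) \frac{4684}{26183565} = - \frac{3077388}{581857}$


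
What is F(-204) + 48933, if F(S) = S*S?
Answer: 90549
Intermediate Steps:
F(S) = S²
F(-204) + 48933 = (-204)² + 48933 = 41616 + 48933 = 90549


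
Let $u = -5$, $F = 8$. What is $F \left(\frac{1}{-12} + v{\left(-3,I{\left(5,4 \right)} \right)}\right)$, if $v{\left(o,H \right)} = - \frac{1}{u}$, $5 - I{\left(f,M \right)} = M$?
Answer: $\frac{14}{15} \approx 0.93333$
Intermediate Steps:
$I{\left(f,M \right)} = 5 - M$
$v{\left(o,H \right)} = \frac{1}{5}$ ($v{\left(o,H \right)} = - \frac{1}{-5} = \left(-1\right) \left(- \frac{1}{5}\right) = \frac{1}{5}$)
$F \left(\frac{1}{-12} + v{\left(-3,I{\left(5,4 \right)} \right)}\right) = 8 \left(\frac{1}{-12} + \frac{1}{5}\right) = 8 \left(- \frac{1}{12} + \frac{1}{5}\right) = 8 \cdot \frac{7}{60} = \frac{14}{15}$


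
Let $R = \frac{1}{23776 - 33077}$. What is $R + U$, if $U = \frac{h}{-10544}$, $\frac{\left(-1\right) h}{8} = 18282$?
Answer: $\frac{85019782}{6129359} \approx 13.871$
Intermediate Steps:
$h = -146256$ ($h = \left(-8\right) 18282 = -146256$)
$U = \frac{9141}{659}$ ($U = - \frac{146256}{-10544} = \left(-146256\right) \left(- \frac{1}{10544}\right) = \frac{9141}{659} \approx 13.871$)
$R = - \frac{1}{9301}$ ($R = \frac{1}{-9301} = - \frac{1}{9301} \approx -0.00010752$)
$R + U = - \frac{1}{9301} + \frac{9141}{659} = \frac{85019782}{6129359}$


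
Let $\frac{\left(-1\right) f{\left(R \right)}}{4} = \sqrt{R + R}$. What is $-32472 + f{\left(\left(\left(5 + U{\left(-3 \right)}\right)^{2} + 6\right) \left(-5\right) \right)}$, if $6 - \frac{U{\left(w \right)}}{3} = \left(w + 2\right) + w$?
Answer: $-32472 - 4 i \sqrt{12310} \approx -32472.0 - 443.8 i$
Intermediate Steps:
$U{\left(w \right)} = 12 - 6 w$ ($U{\left(w \right)} = 18 - 3 \left(\left(w + 2\right) + w\right) = 18 - 3 \left(\left(2 + w\right) + w\right) = 18 - 3 \left(2 + 2 w\right) = 18 - \left(6 + 6 w\right) = 12 - 6 w$)
$f{\left(R \right)} = - 4 \sqrt{2} \sqrt{R}$ ($f{\left(R \right)} = - 4 \sqrt{R + R} = - 4 \sqrt{2 R} = - 4 \sqrt{2} \sqrt{R}$)
$-32472 + f{\left(\left(\left(5 + U{\left(-3 \right)}\right)^{2} + 6\right) \left(-5\right) \right)} = -32472 - 4 \sqrt{2} \sqrt{\left(\left(5 + \left(12 - -18\right)\right)^{2} + 6\right) \left(-5\right)} = -32472 - 4 \sqrt{2} \sqrt{\left(\left(5 + \left(12 + 18\right)\right)^{2} + 6\right) \left(-5\right)} = -32472 - 4 \sqrt{2} \sqrt{\left(\left(5 + 30\right)^{2} + 6\right) \left(-5\right)} = -32472 - 4 \sqrt{2} \sqrt{\left(35^{2} + 6\right) \left(-5\right)} = -32472 - 4 \sqrt{2} \sqrt{\left(1225 + 6\right) \left(-5\right)} = -32472 - 4 \sqrt{2} \sqrt{1231 \left(-5\right)} = -32472 - 4 \sqrt{2} \sqrt{-6155} = -32472 - 4 \sqrt{2} i \sqrt{6155} = -32472 - 4 i \sqrt{12310}$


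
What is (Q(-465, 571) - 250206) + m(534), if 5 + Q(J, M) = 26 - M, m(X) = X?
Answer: -250222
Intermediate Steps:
Q(J, M) = 21 - M (Q(J, M) = -5 + (26 - M) = 21 - M)
(Q(-465, 571) - 250206) + m(534) = ((21 - 1*571) - 250206) + 534 = ((21 - 571) - 250206) + 534 = (-550 - 250206) + 534 = -250756 + 534 = -250222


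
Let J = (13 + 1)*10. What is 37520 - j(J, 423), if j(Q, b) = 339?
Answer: 37181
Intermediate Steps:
J = 140 (J = 14*10 = 140)
37520 - j(J, 423) = 37520 - 1*339 = 37520 - 339 = 37181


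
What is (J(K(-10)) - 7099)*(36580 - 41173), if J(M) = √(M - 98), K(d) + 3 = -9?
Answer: 32605707 - 4593*I*√110 ≈ 3.2606e+7 - 48172.0*I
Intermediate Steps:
K(d) = -12 (K(d) = -3 - 9 = -12)
J(M) = √(-98 + M)
(J(K(-10)) - 7099)*(36580 - 41173) = (√(-98 - 12) - 7099)*(36580 - 41173) = (√(-110) - 7099)*(-4593) = (I*√110 - 7099)*(-4593) = (-7099 + I*√110)*(-4593) = 32605707 - 4593*I*√110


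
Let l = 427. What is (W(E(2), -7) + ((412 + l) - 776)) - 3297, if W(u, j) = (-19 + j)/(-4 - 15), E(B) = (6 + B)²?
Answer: -61420/19 ≈ -3232.6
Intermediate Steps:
W(u, j) = 1 - j/19 (W(u, j) = (-19 + j)/(-19) = (-19 + j)*(-1/19) = 1 - j/19)
(W(E(2), -7) + ((412 + l) - 776)) - 3297 = ((1 - 1/19*(-7)) + ((412 + 427) - 776)) - 3297 = ((1 + 7/19) + (839 - 776)) - 3297 = (26/19 + 63) - 3297 = 1223/19 - 3297 = -61420/19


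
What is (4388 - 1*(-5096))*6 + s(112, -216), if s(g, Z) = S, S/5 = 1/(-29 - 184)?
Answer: 12120547/213 ≈ 56904.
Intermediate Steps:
S = -5/213 (S = 5/(-29 - 184) = 5/(-213) = 5*(-1/213) = -5/213 ≈ -0.023474)
s(g, Z) = -5/213
(4388 - 1*(-5096))*6 + s(112, -216) = (4388 - 1*(-5096))*6 - 5/213 = (4388 + 5096)*6 - 5/213 = 9484*6 - 5/213 = 56904 - 5/213 = 12120547/213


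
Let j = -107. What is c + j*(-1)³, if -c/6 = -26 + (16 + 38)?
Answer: -61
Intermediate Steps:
c = -168 (c = -6*(-26 + (16 + 38)) = -6*(-26 + 54) = -6*28 = -168)
c + j*(-1)³ = -168 - 107*(-1)³ = -168 - 107*(-1) = -168 + 107 = -61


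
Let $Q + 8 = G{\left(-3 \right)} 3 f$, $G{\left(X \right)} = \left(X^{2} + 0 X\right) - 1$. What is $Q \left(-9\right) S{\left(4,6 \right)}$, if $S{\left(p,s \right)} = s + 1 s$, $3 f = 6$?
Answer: $-4320$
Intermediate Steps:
$f = 2$ ($f = \frac{1}{3} \cdot 6 = 2$)
$S{\left(p,s \right)} = 2 s$ ($S{\left(p,s \right)} = s + s = 2 s$)
$G{\left(X \right)} = -1 + X^{2}$ ($G{\left(X \right)} = \left(X^{2} + 0\right) - 1 = X^{2} - 1 = -1 + X^{2}$)
$Q = 40$ ($Q = -8 + \left(-1 + \left(-3\right)^{2}\right) 3 \cdot 2 = -8 + \left(-1 + 9\right) 3 \cdot 2 = -8 + 8 \cdot 3 \cdot 2 = -8 + 24 \cdot 2 = -8 + 48 = 40$)
$Q \left(-9\right) S{\left(4,6 \right)} = 40 \left(-9\right) 2 \cdot 6 = \left(-360\right) 12 = -4320$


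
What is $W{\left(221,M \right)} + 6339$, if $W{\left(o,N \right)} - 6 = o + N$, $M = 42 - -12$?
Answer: $6620$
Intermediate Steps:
$M = 54$ ($M = 42 + 12 = 54$)
$W{\left(o,N \right)} = 6 + N + o$ ($W{\left(o,N \right)} = 6 + \left(o + N\right) = 6 + \left(N + o\right) = 6 + N + o$)
$W{\left(221,M \right)} + 6339 = \left(6 + 54 + 221\right) + 6339 = 281 + 6339 = 6620$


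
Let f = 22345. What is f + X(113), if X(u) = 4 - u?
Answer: 22236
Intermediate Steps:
f + X(113) = 22345 + (4 - 1*113) = 22345 + (4 - 113) = 22345 - 109 = 22236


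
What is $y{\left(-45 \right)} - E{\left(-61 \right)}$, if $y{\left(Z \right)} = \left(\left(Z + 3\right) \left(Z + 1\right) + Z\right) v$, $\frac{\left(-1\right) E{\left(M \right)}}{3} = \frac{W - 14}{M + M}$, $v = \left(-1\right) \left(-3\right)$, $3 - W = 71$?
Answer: $\frac{330072}{61} \approx 5411.0$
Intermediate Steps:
$W = -68$ ($W = 3 - 71 = -68$)
$v = 3$
$E{\left(M \right)} = \frac{123}{M}$ ($E{\left(M \right)} = - 3 \frac{-68 - 14}{M + M} = - 3 \left(- \frac{82}{2 M}\right) = - 3 \left(- 82 \frac{1}{2 M}\right) = - 3 \left(- \frac{41}{M}\right) = \frac{123}{M}$)
$y{\left(Z \right)} = 3 Z + 3 \left(1 + Z\right) \left(3 + Z\right)$ ($y{\left(Z \right)} = \left(\left(Z + 3\right) \left(Z + 1\right) + Z\right) 3 = \left(\left(3 + Z\right) \left(1 + Z\right) + Z\right) 3 = \left(\left(1 + Z\right) \left(3 + Z\right) + Z\right) 3 = \left(Z + \left(1 + Z\right) \left(3 + Z\right)\right) 3 = 3 Z + 3 \left(1 + Z\right) \left(3 + Z\right)$)
$y{\left(-45 \right)} - E{\left(-61 \right)} = \left(9 + 3 \left(-45\right)^{2} + 15 \left(-45\right)\right) - \frac{123}{-61} = \left(9 + 3 \cdot 2025 - 675\right) - 123 \left(- \frac{1}{61}\right) = \left(9 + 6075 - 675\right) - - \frac{123}{61} = 5409 + \frac{123}{61} = \frac{330072}{61}$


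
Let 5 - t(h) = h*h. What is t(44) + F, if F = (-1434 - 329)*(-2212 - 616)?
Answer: 4983833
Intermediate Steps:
F = 4985764 (F = -1763*(-2828) = 4985764)
t(h) = 5 - h**2 (t(h) = 5 - h*h = 5 - h**2)
t(44) + F = (5 - 1*44**2) + 4985764 = (5 - 1*1936) + 4985764 = (5 - 1936) + 4985764 = -1931 + 4985764 = 4983833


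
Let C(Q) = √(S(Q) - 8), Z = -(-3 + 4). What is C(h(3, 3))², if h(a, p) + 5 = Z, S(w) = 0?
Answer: -8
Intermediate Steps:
Z = -1 (Z = -1*1 = -1)
h(a, p) = -6 (h(a, p) = -5 - 1 = -6)
C(Q) = 2*I*√2 (C(Q) = √(0 - 8) = √(-8) = 2*I*√2)
C(h(3, 3))² = (2*I*√2)² = -8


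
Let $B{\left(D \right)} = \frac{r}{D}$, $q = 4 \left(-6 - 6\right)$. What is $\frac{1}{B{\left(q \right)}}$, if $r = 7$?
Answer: $- \frac{48}{7} \approx -6.8571$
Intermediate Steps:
$q = -48$ ($q = 4 \left(-6 - 6\right) = 4 \left(-12\right) = -48$)
$B{\left(D \right)} = \frac{7}{D}$
$\frac{1}{B{\left(q \right)}} = \frac{1}{7 \frac{1}{-48}} = \frac{1}{7 \left(- \frac{1}{48}\right)} = \frac{1}{- \frac{7}{48}} = - \frac{48}{7}$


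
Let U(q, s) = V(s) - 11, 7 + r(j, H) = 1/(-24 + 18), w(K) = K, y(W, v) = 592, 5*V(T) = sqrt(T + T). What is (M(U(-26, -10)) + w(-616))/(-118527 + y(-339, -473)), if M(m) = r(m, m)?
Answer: 3739/707610 ≈ 0.0052840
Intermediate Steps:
V(T) = sqrt(2)*sqrt(T)/5 (V(T) = sqrt(T + T)/5 = sqrt(2*T)/5 = (sqrt(2)*sqrt(T))/5 = sqrt(2)*sqrt(T)/5)
r(j, H) = -43/6 (r(j, H) = -7 + 1/(-24 + 18) = -7 + 1/(-6) = -7 - 1/6 = -43/6)
U(q, s) = -11 + sqrt(2)*sqrt(s)/5 (U(q, s) = sqrt(2)*sqrt(s)/5 - 11 = -11 + sqrt(2)*sqrt(s)/5)
M(m) = -43/6
(M(U(-26, -10)) + w(-616))/(-118527 + y(-339, -473)) = (-43/6 - 616)/(-118527 + 592) = -3739/6/(-117935) = -3739/6*(-1/117935) = 3739/707610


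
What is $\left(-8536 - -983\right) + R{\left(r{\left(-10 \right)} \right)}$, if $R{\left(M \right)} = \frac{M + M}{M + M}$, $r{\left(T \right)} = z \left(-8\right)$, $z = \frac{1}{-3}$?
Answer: $-7552$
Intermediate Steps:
$z = - \frac{1}{3} \approx -0.33333$
$r{\left(T \right)} = \frac{8}{3}$ ($r{\left(T \right)} = \left(- \frac{1}{3}\right) \left(-8\right) = \frac{8}{3}$)
$R{\left(M \right)} = 1$ ($R{\left(M \right)} = \frac{2 M}{2 M} = 2 M \frac{1}{2 M} = 1$)
$\left(-8536 - -983\right) + R{\left(r{\left(-10 \right)} \right)} = \left(-8536 - -983\right) + 1 = \left(-8536 + 983\right) + 1 = -7553 + 1 = -7552$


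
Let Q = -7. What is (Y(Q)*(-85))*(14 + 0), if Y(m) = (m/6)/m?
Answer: -595/3 ≈ -198.33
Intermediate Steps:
Y(m) = ⅙ (Y(m) = (m*(⅙))/m = (m/6)/m = ⅙)
(Y(Q)*(-85))*(14 + 0) = ((⅙)*(-85))*(14 + 0) = -85/6*14 = -595/3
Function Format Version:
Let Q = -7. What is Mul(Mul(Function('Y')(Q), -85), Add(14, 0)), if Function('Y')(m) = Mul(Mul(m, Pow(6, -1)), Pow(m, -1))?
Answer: Rational(-595, 3) ≈ -198.33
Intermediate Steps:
Function('Y')(m) = Rational(1, 6) (Function('Y')(m) = Mul(Mul(m, Rational(1, 6)), Pow(m, -1)) = Mul(Mul(Rational(1, 6), m), Pow(m, -1)) = Rational(1, 6))
Mul(Mul(Function('Y')(Q), -85), Add(14, 0)) = Mul(Mul(Rational(1, 6), -85), Add(14, 0)) = Mul(Rational(-85, 6), 14) = Rational(-595, 3)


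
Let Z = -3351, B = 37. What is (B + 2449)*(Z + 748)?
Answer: -6471058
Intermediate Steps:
(B + 2449)*(Z + 748) = (37 + 2449)*(-3351 + 748) = 2486*(-2603) = -6471058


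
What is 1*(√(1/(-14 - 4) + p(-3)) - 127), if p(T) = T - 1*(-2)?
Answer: -127 + I*√38/6 ≈ -127.0 + 1.0274*I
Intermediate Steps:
p(T) = 2 + T (p(T) = T + 2 = 2 + T)
1*(√(1/(-14 - 4) + p(-3)) - 127) = 1*(√(1/(-14 - 4) + (2 - 3)) - 127) = 1*(√(1/(-18) - 1) - 127) = 1*(√(-1/18 - 1) - 127) = 1*(√(-19/18) - 127) = 1*(I*√38/6 - 127) = 1*(-127 + I*√38/6) = -127 + I*√38/6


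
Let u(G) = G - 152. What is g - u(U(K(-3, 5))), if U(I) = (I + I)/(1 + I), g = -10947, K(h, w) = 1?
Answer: -10796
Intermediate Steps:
U(I) = 2*I/(1 + I) (U(I) = (2*I)/(1 + I) = 2*I/(1 + I))
u(G) = -152 + G
g - u(U(K(-3, 5))) = -10947 - (-152 + 2*1/(1 + 1)) = -10947 - (-152 + 2*1/2) = -10947 - (-152 + 2*1*(½)) = -10947 - (-152 + 1) = -10947 - 1*(-151) = -10947 + 151 = -10796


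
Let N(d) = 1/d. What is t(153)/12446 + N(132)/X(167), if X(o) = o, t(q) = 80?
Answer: 887983/137179812 ≈ 0.0064731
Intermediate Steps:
t(153)/12446 + N(132)/X(167) = 80/12446 + 1/(132*167) = 80*(1/12446) + (1/132)*(1/167) = 40/6223 + 1/22044 = 887983/137179812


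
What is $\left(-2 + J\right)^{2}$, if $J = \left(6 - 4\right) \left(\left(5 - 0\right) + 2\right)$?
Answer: $144$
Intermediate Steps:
$J = 14$ ($J = 2 \left(\left(5 + 0\right) + 2\right) = 2 \left(5 + 2\right) = 2 \cdot 7 = 14$)
$\left(-2 + J\right)^{2} = \left(-2 + 14\right)^{2} = 12^{2} = 144$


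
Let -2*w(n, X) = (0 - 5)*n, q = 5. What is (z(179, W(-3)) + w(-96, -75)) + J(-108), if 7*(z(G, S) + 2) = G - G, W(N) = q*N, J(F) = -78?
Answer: -320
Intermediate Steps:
W(N) = 5*N
w(n, X) = 5*n/2 (w(n, X) = -(0 - 5)*n/2 = -(-5)*n/2 = 5*n/2)
z(G, S) = -2 (z(G, S) = -2 + (G - G)/7 = -2 + (1/7)*0 = -2 + 0 = -2)
(z(179, W(-3)) + w(-96, -75)) + J(-108) = (-2 + (5/2)*(-96)) - 78 = (-2 - 240) - 78 = -242 - 78 = -320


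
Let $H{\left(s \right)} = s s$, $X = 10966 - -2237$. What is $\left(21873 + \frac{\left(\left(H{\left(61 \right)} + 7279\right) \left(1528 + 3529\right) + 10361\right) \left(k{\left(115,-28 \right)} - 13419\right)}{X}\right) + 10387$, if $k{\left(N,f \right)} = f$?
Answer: $- \frac{9231230427}{163} \approx -5.6633 \cdot 10^{7}$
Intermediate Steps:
$X = 13203$ ($X = 10966 + 2237 = 13203$)
$H{\left(s \right)} = s^{2}$
$\left(21873 + \frac{\left(\left(H{\left(61 \right)} + 7279\right) \left(1528 + 3529\right) + 10361\right) \left(k{\left(115,-28 \right)} - 13419\right)}{X}\right) + 10387 = \left(21873 + \frac{\left(\left(61^{2} + 7279\right) \left(1528 + 3529\right) + 10361\right) \left(-28 - 13419\right)}{13203}\right) + 10387 = \left(21873 + \left(\left(3721 + 7279\right) 5057 + 10361\right) \left(-13447\right) \frac{1}{13203}\right) + 10387 = \left(21873 + \left(11000 \cdot 5057 + 10361\right) \left(-13447\right) \frac{1}{13203}\right) + 10387 = \left(21873 + \left(55627000 + 10361\right) \left(-13447\right) \frac{1}{13203}\right) + 10387 = \left(21873 + 55637361 \left(-13447\right) \frac{1}{13203}\right) + 10387 = \left(21873 - \frac{9236488807}{163}\right) + 10387 = - \frac{9232923508}{163} + 10387 = - \frac{9231230427}{163}$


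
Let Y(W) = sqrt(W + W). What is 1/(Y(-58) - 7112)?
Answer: -1778/12645165 - I*sqrt(29)/25290330 ≈ -0.00014061 - 2.1293e-7*I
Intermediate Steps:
Y(W) = sqrt(2)*sqrt(W) (Y(W) = sqrt(2*W) = sqrt(2)*sqrt(W))
1/(Y(-58) - 7112) = 1/(sqrt(2)*sqrt(-58) - 7112) = 1/(sqrt(2)*(I*sqrt(58)) - 7112) = 1/(2*I*sqrt(29) - 7112) = 1/(-7112 + 2*I*sqrt(29))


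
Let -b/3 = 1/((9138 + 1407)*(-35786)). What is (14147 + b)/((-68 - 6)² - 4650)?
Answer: 1779519865131/103900714540 ≈ 17.127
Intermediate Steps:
b = 1/125787790 (b = -3/((9138 + 1407)*(-35786)) = -3*(-1)/(10545*35786) = -(-1)/(3515*35786) = -3*(-1/377363370) = 1/125787790 ≈ 7.9499e-9)
(14147 + b)/((-68 - 6)² - 4650) = (14147 + 1/125787790)/((-68 - 6)² - 4650) = 1779519865131/(125787790*((-74)² - 4650)) = 1779519865131/(125787790*(5476 - 4650)) = (1779519865131/125787790)/826 = (1779519865131/125787790)*(1/826) = 1779519865131/103900714540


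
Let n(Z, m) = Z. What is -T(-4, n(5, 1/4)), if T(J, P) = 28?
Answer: -28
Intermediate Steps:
-T(-4, n(5, 1/4)) = -1*28 = -28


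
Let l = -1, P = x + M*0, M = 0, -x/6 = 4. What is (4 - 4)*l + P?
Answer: -24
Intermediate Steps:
x = -24 (x = -6*4 = -24)
P = -24 (P = -24 + 0*0 = -24 + 0 = -24)
(4 - 4)*l + P = (4 - 4)*(-1) - 24 = 0*(-1) - 24 = 0 - 24 = -24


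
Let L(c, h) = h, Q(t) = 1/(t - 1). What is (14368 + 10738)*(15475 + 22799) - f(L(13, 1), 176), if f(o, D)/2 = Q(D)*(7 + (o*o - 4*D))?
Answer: 168158734092/175 ≈ 9.6091e+8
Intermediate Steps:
Q(t) = 1/(-1 + t)
f(o, D) = 2*(7 + o² - 4*D)/(-1 + D) (f(o, D) = 2*((7 + (o*o - 4*D))/(-1 + D)) = 2*((7 + (o² - 4*D))/(-1 + D)) = 2*((7 + o² - 4*D)/(-1 + D)) = 2*(7 + o² - 4*D)/(-1 + D))
(14368 + 10738)*(15475 + 22799) - f(L(13, 1), 176) = (14368 + 10738)*(15475 + 22799) - 2*(7 + 1² - 4*176)/(-1 + 176) = 25106*38274 - 2*(7 + 1 - 704)/175 = 960907044 - 2*(-696)/175 = 960907044 - 1*(-1392/175) = 960907044 + 1392/175 = 168158734092/175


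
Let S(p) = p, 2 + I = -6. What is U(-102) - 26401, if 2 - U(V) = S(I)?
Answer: -26391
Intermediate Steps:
I = -8 (I = -2 - 6 = -8)
U(V) = 10 (U(V) = 2 - 1*(-8) = 2 + 8 = 10)
U(-102) - 26401 = 10 - 26401 = -26391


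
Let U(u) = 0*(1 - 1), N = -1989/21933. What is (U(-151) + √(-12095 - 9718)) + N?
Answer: -221/2437 + I*√21813 ≈ -0.090685 + 147.69*I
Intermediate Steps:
N = -221/2437 (N = -1989*1/21933 = -221/2437 ≈ -0.090685)
U(u) = 0 (U(u) = 0*0 = 0)
(U(-151) + √(-12095 - 9718)) + N = (0 + √(-12095 - 9718)) - 221/2437 = (0 + √(-21813)) - 221/2437 = (0 + I*√21813) - 221/2437 = I*√21813 - 221/2437 = -221/2437 + I*√21813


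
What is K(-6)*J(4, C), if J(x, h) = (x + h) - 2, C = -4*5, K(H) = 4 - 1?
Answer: -54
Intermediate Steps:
K(H) = 3
C = -20
J(x, h) = -2 + h + x (J(x, h) = (h + x) - 2 = -2 + h + x)
K(-6)*J(4, C) = 3*(-2 - 20 + 4) = 3*(-18) = -54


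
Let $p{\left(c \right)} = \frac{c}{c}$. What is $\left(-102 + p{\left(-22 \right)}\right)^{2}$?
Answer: $10201$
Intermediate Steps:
$p{\left(c \right)} = 1$
$\left(-102 + p{\left(-22 \right)}\right)^{2} = \left(-102 + 1\right)^{2} = \left(-101\right)^{2} = 10201$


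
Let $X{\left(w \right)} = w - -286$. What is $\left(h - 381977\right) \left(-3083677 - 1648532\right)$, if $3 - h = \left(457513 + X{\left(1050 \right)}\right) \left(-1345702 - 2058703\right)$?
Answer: $-7392218923782177039$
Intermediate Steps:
$X{\left(w \right)} = 286 + w$ ($X{\left(w \right)} = w + 286 = 286 + w$)
$h = 1562107829848$ ($h = 3 - \left(457513 + \left(286 + 1050\right)\right) \left(-1345702 - 2058703\right) = 3 - \left(457513 + 1336\right) \left(-3404405\right) = 3 - 458849 \left(-3404405\right) = 3 - -1562107829845 = 3 + 1562107829845 = 1562107829848$)
$\left(h - 381977\right) \left(-3083677 - 1648532\right) = \left(1562107829848 - 381977\right) \left(-3083677 - 1648532\right) = 1562107447871 \left(-3083677 + \left(-1807778 + 159246\right)\right) = 1562107447871 \left(-3083677 - 1648532\right) = 1562107447871 \left(-4732209\right) = -7392218923782177039$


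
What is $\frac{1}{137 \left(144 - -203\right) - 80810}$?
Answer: $- \frac{1}{33271} \approx -3.0056 \cdot 10^{-5}$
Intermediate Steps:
$\frac{1}{137 \left(144 - -203\right) - 80810} = \frac{1}{137 \left(144 + 203\right) - 80810} = \frac{1}{137 \cdot 347 - 80810} = \frac{1}{47539 - 80810} = \frac{1}{-33271} = - \frac{1}{33271}$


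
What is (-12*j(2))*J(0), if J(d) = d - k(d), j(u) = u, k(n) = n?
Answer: 0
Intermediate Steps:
J(d) = 0 (J(d) = d - d = 0)
(-12*j(2))*J(0) = -12*2*0 = -24*0 = 0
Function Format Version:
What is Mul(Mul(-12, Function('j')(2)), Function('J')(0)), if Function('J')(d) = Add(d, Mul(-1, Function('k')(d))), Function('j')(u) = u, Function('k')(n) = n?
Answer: 0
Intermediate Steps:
Function('J')(d) = 0 (Function('J')(d) = Add(d, Mul(-1, d)) = 0)
Mul(Mul(-12, Function('j')(2)), Function('J')(0)) = Mul(Mul(-12, 2), 0) = Mul(-24, 0) = 0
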